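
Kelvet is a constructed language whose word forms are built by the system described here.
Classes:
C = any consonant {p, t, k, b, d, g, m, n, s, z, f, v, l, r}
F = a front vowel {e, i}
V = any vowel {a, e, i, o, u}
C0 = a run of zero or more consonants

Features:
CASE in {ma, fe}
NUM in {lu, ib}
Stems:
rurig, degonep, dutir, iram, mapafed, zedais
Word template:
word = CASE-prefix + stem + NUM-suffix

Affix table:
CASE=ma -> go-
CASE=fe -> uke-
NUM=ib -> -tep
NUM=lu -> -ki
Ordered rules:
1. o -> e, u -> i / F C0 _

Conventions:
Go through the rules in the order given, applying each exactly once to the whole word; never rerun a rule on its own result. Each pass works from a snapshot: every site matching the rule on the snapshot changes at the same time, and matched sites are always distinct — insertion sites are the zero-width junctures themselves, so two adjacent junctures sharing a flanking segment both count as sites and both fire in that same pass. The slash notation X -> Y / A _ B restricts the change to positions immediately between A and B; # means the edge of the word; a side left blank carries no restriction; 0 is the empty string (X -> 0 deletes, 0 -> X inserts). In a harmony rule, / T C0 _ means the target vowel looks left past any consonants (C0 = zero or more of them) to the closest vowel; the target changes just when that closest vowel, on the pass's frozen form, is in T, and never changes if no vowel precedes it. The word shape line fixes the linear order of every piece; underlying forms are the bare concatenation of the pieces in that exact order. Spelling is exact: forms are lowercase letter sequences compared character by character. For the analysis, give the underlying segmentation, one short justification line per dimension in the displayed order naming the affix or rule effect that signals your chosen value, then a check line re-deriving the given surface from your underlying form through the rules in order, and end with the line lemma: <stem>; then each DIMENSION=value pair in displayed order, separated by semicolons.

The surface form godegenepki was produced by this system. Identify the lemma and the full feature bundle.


underlying: go-degonep-ki
CASE=ma - signalled by the affix go-
NUM=lu - signalled by the affix -ki
check: godegonepki -> godegenepki
lemma: degonep; CASE=ma; NUM=lu


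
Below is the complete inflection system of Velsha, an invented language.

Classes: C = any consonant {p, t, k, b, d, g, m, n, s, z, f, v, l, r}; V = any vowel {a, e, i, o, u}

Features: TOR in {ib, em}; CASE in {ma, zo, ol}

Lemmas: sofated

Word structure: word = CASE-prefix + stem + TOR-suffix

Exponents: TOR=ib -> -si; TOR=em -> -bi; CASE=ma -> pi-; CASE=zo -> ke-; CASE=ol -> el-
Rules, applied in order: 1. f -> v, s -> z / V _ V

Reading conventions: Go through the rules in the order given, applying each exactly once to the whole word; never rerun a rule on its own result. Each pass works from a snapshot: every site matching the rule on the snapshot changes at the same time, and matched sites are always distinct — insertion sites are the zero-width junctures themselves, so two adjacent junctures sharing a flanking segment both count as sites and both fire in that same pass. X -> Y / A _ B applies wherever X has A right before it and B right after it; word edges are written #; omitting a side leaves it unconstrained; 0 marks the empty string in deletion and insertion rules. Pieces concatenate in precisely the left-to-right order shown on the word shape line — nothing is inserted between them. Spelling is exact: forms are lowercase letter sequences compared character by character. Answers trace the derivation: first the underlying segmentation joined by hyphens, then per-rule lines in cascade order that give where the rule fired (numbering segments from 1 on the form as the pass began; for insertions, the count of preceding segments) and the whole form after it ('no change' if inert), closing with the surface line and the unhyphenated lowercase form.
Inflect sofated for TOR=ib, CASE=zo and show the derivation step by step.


underlying: ke-sofated-si
1. f -> v, s -> z / V _ V: fires at position(s) 3, 5: kezovatedsi
surface: kezovatedsi


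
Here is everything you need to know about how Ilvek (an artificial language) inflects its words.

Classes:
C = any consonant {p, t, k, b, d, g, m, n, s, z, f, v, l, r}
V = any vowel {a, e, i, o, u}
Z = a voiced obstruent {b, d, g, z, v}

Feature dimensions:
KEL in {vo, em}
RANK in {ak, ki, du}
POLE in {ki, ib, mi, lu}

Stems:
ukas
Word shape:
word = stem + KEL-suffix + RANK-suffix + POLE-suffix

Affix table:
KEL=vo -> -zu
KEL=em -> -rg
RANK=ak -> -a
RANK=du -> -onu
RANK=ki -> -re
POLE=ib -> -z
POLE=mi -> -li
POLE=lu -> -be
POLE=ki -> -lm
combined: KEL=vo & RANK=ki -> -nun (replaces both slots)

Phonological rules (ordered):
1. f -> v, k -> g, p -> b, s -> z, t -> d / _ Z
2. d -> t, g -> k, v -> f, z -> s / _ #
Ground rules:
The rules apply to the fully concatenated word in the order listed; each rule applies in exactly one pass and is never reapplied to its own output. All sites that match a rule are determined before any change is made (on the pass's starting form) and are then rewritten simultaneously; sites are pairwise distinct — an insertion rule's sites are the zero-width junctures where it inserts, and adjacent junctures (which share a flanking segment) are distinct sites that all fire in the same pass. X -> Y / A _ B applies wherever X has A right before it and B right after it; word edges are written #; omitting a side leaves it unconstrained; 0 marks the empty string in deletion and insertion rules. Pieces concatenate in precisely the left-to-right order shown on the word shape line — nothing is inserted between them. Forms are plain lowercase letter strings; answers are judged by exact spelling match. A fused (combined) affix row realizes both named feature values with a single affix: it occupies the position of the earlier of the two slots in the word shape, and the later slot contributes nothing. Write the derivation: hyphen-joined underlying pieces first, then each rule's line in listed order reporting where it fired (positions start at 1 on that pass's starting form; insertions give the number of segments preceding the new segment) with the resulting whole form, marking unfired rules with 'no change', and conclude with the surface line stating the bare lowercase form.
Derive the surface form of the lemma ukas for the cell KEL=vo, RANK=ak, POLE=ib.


underlying: ukas-zu-a-z
1. f -> v, k -> g, p -> b, s -> z, t -> d / _ Z: fires at position(s) 4: ukazzuaz
2. d -> t, g -> k, v -> f, z -> s / _ #: fires at position(s) 8: ukazzuas
surface: ukazzuas


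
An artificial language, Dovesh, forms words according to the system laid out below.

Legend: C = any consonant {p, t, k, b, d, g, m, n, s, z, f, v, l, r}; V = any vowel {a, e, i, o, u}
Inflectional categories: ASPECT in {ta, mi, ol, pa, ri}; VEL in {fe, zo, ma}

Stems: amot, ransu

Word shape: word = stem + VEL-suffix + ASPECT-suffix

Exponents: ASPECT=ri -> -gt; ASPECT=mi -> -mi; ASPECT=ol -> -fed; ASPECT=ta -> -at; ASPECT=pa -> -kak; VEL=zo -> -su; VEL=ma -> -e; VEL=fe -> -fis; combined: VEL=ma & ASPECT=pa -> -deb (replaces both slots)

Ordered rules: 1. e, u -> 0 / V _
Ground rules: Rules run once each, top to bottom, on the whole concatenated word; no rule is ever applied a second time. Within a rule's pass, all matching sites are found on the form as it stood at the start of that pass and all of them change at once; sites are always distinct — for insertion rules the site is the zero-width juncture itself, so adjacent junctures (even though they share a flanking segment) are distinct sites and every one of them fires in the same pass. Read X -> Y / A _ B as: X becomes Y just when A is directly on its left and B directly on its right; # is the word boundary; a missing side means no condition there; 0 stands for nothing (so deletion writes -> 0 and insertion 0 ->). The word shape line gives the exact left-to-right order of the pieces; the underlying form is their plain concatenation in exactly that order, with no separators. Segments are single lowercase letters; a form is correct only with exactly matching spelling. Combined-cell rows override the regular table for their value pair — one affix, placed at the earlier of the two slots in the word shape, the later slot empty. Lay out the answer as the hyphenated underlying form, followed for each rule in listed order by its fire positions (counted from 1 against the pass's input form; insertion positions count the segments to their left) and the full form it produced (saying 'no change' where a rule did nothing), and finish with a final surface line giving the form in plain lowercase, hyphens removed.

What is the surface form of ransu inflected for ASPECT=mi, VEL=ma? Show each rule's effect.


underlying: ransu-e-mi
1. e, u -> 0 / V _: fires at position(s) 6: ransumi
surface: ransumi


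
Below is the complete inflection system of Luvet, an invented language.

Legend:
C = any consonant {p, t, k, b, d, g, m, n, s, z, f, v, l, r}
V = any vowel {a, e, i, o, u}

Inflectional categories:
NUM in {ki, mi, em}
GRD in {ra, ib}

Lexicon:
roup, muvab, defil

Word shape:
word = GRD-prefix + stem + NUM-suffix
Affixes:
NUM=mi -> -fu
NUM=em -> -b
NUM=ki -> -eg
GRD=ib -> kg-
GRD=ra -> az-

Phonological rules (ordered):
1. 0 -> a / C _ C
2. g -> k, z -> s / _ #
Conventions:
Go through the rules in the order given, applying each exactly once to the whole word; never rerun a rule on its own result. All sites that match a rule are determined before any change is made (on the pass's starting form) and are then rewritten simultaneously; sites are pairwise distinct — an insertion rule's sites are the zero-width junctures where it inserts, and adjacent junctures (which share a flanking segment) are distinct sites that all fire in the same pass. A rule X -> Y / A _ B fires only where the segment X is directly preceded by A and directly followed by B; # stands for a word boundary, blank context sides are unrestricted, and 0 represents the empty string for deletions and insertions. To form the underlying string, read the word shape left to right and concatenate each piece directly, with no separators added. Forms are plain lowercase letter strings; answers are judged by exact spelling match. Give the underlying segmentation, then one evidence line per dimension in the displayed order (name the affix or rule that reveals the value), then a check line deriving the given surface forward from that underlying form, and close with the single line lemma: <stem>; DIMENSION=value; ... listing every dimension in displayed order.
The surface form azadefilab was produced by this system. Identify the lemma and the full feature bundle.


underlying: az-defil-b
NUM=em - signalled by the affix -b
GRD=ra - signalled by the affix az-
check: azdefilb -> azadefilab -> azadefilab
lemma: defil; NUM=em; GRD=ra


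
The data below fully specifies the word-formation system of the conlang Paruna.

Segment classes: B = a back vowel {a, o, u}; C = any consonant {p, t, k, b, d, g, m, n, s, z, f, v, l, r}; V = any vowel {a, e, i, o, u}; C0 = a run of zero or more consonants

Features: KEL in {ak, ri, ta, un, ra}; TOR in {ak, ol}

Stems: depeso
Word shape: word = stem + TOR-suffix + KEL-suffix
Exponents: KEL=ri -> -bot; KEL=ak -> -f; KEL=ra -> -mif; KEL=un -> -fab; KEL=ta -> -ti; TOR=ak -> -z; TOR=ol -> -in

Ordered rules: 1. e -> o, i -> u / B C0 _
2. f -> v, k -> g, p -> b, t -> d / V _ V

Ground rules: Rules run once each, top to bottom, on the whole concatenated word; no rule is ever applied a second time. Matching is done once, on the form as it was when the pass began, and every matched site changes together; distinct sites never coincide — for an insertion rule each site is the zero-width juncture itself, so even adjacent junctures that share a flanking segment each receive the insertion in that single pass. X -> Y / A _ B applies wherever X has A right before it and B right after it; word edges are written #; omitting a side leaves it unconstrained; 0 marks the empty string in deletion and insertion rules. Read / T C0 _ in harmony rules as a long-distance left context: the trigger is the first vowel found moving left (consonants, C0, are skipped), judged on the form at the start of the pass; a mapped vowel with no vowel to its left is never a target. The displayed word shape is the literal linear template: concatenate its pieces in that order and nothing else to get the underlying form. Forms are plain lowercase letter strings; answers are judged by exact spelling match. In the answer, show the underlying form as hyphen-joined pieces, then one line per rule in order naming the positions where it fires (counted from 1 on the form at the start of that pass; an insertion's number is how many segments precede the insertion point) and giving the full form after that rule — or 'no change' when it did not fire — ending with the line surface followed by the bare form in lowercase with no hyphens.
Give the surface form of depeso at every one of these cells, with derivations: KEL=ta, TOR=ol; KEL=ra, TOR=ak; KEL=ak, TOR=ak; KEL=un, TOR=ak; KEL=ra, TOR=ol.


cell KEL=ta, TOR=ol:
underlying: depeso-in-ti
1. e -> o, i -> u / B C0 _: fires at position(s) 7: depesounti
2. f -> v, k -> g, p -> b, t -> d / V _ V: fires at position(s) 3: debesounti
surface: debesounti

cell KEL=ra, TOR=ak:
underlying: depeso-z-mif
1. e -> o, i -> u / B C0 _: fires at position(s) 9: depesozmuf
2. f -> v, k -> g, p -> b, t -> d / V _ V: fires at position(s) 3: debesozmuf
surface: debesozmuf

cell KEL=ak, TOR=ak:
underlying: depeso-z-f
1. e -> o, i -> u / B C0 _: no change
2. f -> v, k -> g, p -> b, t -> d / V _ V: fires at position(s) 3: debesozf
surface: debesozf

cell KEL=un, TOR=ak:
underlying: depeso-z-fab
1. e -> o, i -> u / B C0 _: no change
2. f -> v, k -> g, p -> b, t -> d / V _ V: fires at position(s) 3: debesozfab
surface: debesozfab

cell KEL=ra, TOR=ol:
underlying: depeso-in-mif
1. e -> o, i -> u / B C0 _: fires at position(s) 7: depesounmif
2. f -> v, k -> g, p -> b, t -> d / V _ V: fires at position(s) 3: debesounmif
surface: debesounmif


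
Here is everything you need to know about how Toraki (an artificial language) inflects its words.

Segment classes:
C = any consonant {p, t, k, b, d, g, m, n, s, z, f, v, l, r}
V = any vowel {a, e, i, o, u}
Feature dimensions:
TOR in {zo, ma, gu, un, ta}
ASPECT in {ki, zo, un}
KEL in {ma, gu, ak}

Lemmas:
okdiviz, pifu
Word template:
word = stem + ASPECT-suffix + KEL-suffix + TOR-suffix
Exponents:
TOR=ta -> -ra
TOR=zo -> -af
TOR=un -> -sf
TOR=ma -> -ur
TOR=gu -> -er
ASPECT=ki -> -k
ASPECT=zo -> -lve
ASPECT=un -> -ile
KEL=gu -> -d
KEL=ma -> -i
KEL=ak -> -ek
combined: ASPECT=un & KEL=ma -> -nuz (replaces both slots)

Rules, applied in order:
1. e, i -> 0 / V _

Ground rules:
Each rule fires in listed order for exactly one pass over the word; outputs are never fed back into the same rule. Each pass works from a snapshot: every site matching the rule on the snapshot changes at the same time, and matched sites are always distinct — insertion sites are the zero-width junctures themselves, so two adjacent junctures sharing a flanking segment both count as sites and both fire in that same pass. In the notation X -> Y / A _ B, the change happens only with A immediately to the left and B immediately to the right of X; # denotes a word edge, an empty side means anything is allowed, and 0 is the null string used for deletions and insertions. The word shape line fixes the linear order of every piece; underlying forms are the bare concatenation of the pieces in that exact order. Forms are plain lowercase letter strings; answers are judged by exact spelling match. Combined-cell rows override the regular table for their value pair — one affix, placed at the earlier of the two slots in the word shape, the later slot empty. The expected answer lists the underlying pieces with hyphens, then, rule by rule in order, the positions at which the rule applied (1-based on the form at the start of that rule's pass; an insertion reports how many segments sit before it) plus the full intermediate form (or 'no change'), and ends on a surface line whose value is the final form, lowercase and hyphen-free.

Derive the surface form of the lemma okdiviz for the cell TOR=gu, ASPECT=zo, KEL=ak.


underlying: okdiviz-lve-ek-er
1. e, i -> 0 / V _: fires at position(s) 11: okdivizlveker
surface: okdivizlveker


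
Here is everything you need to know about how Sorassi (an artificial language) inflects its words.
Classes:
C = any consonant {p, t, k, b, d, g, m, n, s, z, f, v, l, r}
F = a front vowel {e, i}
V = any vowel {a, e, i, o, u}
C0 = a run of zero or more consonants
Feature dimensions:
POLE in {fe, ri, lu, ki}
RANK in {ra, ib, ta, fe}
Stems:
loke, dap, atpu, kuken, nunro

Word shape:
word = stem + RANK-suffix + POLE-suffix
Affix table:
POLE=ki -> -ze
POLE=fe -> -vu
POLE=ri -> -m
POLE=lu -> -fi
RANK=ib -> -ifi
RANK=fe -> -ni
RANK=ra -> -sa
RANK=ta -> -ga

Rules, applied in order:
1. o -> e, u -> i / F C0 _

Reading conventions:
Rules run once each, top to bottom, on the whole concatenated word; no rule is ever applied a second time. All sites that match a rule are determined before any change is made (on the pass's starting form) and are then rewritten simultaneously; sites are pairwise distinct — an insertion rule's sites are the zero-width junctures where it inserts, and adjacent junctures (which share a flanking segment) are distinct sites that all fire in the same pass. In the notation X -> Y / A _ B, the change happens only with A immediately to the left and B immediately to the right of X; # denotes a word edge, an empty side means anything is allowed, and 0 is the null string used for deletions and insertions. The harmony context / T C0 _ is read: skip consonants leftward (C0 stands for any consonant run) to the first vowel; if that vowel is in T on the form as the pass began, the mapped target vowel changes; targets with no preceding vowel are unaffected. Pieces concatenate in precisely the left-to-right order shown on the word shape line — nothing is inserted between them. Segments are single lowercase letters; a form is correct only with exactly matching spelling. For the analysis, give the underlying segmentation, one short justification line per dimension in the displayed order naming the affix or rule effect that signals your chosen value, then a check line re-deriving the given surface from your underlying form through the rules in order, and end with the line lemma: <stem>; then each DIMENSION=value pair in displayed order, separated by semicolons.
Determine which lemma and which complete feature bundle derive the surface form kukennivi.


underlying: kuken-ni-vu
POLE=fe - signalled by the affix -vu
RANK=fe - signalled by the affix -ni
check: kukennivu -> kukennivi
lemma: kuken; POLE=fe; RANK=fe


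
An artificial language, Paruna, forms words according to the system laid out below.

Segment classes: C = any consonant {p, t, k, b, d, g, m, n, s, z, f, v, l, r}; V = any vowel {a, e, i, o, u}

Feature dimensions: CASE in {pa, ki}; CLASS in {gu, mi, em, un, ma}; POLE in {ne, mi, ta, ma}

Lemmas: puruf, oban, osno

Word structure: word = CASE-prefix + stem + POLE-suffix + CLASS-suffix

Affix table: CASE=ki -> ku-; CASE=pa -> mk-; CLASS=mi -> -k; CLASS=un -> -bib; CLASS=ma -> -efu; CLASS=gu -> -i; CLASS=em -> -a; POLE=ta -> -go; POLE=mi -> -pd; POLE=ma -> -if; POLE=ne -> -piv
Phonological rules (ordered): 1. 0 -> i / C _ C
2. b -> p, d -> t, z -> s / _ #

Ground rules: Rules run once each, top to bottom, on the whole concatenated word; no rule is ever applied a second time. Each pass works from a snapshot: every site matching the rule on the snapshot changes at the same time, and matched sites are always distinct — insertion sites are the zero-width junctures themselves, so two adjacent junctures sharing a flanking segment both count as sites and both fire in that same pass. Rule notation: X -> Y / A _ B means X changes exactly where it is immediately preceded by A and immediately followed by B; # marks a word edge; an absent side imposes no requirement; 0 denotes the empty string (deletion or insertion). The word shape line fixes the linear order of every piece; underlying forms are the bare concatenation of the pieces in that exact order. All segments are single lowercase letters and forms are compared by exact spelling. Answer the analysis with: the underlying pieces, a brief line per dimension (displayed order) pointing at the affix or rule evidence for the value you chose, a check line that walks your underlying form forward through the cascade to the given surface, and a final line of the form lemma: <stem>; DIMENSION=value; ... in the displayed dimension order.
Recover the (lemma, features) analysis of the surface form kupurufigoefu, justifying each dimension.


underlying: ku-puruf-go-efu
CASE=ki - signalled by the affix ku-
CLASS=ma - signalled by the affix -efu
POLE=ta - signalled by the affix -go
check: kupurufgoefu -> kupurufigoefu -> kupurufigoefu
lemma: puruf; CASE=ki; CLASS=ma; POLE=ta


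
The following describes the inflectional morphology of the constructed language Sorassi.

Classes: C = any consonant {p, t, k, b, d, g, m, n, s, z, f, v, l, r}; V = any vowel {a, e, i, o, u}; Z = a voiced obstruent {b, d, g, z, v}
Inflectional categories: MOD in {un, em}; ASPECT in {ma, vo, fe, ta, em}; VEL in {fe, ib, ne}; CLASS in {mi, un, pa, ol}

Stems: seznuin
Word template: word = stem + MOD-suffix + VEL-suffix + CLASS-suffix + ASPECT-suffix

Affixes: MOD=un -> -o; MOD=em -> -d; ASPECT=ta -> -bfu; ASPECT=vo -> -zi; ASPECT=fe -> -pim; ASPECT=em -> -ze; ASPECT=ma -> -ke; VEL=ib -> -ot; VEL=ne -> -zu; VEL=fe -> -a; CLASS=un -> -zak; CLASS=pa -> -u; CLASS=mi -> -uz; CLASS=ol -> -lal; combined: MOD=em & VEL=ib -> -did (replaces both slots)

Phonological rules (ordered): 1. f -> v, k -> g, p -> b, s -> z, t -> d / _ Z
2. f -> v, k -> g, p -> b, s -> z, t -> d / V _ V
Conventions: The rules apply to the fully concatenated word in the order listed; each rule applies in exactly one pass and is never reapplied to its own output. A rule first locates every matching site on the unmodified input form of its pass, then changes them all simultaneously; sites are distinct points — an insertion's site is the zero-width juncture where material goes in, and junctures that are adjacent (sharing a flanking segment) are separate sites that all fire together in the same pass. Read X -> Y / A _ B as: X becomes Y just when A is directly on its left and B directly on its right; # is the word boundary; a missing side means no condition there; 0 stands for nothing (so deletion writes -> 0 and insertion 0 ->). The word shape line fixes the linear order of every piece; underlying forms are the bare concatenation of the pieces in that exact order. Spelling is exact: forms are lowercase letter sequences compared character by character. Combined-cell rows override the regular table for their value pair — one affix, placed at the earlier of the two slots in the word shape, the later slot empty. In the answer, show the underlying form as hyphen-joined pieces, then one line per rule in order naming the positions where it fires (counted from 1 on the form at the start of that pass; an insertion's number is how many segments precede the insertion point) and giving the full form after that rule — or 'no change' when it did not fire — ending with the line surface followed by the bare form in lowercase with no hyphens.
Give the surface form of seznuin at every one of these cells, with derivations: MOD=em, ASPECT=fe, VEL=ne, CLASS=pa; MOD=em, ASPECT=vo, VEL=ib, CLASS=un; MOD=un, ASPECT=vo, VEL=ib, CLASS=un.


cell MOD=em, ASPECT=fe, VEL=ne, CLASS=pa:
underlying: seznuin-d-zu-u-pim
1. f -> v, k -> g, p -> b, s -> z, t -> d / _ Z: no change
2. f -> v, k -> g, p -> b, s -> z, t -> d / V _ V: fires at position(s) 12: seznuindzuubim
surface: seznuindzuubim

cell MOD=em, ASPECT=vo, VEL=ib, CLASS=un:
underlying: seznuin-did-zak-zi
1. f -> v, k -> g, p -> b, s -> z, t -> d / _ Z: fires at position(s) 13: seznuindidzagzi
2. f -> v, k -> g, p -> b, s -> z, t -> d / V _ V: no change
surface: seznuindidzagzi

cell MOD=un, ASPECT=vo, VEL=ib, CLASS=un:
underlying: seznuin-o-ot-zak-zi
1. f -> v, k -> g, p -> b, s -> z, t -> d / _ Z: fires at position(s) 10, 13: seznuinoodzagzi
2. f -> v, k -> g, p -> b, s -> z, t -> d / V _ V: no change
surface: seznuinoodzagzi


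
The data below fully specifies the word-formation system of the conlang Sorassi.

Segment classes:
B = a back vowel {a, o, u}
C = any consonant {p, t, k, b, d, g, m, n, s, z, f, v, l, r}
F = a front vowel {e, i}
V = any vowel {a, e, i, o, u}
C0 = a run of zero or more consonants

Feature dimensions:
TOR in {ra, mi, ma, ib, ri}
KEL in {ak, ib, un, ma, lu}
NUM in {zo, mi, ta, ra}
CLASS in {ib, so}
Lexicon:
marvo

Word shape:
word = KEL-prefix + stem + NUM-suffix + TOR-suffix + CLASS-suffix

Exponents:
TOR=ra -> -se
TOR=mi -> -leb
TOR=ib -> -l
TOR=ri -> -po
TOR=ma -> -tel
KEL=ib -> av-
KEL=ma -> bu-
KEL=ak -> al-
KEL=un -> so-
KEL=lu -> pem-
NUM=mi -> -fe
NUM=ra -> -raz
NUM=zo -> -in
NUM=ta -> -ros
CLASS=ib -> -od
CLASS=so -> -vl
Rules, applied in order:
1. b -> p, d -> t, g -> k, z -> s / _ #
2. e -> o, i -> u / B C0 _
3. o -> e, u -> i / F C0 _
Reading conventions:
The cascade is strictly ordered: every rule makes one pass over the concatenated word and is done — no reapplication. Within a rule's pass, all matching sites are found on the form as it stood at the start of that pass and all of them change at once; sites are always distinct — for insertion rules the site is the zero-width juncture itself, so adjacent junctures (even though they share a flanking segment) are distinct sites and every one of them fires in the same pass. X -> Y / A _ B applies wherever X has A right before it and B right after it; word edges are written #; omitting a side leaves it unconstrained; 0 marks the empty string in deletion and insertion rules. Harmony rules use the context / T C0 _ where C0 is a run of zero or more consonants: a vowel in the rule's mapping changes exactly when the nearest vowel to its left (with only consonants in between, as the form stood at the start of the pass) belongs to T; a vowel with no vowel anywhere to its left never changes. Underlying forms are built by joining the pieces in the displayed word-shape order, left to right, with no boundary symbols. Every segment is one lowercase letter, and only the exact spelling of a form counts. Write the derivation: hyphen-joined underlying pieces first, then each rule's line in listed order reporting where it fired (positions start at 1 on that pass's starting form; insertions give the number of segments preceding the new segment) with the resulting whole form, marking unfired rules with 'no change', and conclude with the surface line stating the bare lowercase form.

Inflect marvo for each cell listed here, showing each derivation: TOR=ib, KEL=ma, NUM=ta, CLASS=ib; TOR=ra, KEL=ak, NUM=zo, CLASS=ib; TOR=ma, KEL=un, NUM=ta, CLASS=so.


cell TOR=ib, KEL=ma, NUM=ta, CLASS=ib:
underlying: bu-marvo-ros-l-od
1. b -> p, d -> t, g -> k, z -> s / _ #: fires at position(s) 13: bumarvoroslot
2. e -> o, i -> u / B C0 _: no change
3. o -> e, u -> i / F C0 _: no change
surface: bumarvoroslot

cell TOR=ra, KEL=ak, NUM=zo, CLASS=ib:
underlying: al-marvo-in-se-od
1. b -> p, d -> t, g -> k, z -> s / _ #: fires at position(s) 13: almarvoinseot
2. e -> o, i -> u / B C0 _: fires at position(s) 8: almarvounseot
3. o -> e, u -> i / F C0 _: fires at position(s) 12: almarvounseet
surface: almarvounseet

cell TOR=ma, KEL=un, NUM=ta, CLASS=so:
underlying: so-marvo-ros-tel-vl
1. b -> p, d -> t, g -> k, z -> s / _ #: no change
2. e -> o, i -> u / B C0 _: fires at position(s) 12: somarvorostolvl
3. o -> e, u -> i / F C0 _: no change
surface: somarvorostolvl


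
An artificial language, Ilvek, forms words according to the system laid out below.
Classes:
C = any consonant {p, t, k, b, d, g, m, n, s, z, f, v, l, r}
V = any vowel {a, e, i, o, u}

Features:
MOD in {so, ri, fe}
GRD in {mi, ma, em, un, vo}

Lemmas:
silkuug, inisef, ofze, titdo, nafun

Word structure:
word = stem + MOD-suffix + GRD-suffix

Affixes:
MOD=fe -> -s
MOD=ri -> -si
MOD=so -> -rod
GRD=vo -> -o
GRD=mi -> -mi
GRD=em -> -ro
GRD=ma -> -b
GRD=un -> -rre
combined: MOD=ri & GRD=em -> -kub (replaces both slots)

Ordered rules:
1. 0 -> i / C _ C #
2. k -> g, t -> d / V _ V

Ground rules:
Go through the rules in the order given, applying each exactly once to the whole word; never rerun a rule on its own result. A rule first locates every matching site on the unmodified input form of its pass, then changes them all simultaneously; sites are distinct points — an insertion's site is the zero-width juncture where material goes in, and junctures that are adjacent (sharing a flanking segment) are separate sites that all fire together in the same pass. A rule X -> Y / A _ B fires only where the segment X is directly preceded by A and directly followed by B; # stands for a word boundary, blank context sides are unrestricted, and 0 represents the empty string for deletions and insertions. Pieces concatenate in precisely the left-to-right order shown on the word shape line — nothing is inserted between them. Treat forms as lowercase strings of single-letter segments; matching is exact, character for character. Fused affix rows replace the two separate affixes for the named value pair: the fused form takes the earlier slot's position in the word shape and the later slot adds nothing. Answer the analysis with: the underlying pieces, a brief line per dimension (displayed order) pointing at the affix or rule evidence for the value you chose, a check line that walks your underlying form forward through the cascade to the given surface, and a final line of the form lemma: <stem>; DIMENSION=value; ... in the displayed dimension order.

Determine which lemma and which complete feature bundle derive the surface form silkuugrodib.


underlying: silkuug-rod-b
MOD=so - signalled by the affix -rod
GRD=ma - signalled by the affix -b
check: silkuugrodb -> silkuugrodib -> silkuugrodib
lemma: silkuug; MOD=so; GRD=ma


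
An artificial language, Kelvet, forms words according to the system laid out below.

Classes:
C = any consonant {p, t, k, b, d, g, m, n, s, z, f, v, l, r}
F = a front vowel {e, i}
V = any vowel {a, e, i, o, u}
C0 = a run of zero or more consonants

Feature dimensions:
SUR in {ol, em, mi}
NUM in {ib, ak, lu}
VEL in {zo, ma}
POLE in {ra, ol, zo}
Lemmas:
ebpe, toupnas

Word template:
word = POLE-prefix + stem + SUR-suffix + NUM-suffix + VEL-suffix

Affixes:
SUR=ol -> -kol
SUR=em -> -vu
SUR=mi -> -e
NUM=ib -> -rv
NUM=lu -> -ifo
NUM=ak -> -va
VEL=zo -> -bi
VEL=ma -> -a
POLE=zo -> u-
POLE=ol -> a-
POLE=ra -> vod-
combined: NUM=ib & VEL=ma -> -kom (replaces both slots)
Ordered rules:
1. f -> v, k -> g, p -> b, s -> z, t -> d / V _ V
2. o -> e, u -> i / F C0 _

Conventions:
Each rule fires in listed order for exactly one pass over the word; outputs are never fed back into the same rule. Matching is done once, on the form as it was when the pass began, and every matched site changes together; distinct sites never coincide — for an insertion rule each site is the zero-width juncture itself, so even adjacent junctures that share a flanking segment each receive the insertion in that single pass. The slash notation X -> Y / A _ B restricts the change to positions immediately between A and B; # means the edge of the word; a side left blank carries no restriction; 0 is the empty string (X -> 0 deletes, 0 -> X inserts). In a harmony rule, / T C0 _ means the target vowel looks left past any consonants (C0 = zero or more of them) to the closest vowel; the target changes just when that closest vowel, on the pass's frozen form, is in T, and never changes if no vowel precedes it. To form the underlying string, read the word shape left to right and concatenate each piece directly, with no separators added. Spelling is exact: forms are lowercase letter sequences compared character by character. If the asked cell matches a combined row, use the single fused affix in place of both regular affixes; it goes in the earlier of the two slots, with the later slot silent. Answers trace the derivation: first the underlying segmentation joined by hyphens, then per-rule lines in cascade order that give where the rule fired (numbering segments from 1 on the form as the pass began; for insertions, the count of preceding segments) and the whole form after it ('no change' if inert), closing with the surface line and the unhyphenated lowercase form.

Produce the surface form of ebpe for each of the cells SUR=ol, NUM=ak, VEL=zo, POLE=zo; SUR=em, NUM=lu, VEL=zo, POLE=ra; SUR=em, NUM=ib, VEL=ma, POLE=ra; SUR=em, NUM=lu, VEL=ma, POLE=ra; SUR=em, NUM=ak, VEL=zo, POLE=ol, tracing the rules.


cell SUR=ol, NUM=ak, VEL=zo, POLE=zo:
underlying: u-ebpe-kol-va-bi
1. f -> v, k -> g, p -> b, s -> z, t -> d / V _ V: fires at position(s) 6: uebpegolvabi
2. o -> e, u -> i / F C0 _: fires at position(s) 7: uebpegelvabi
surface: uebpegelvabi

cell SUR=em, NUM=lu, VEL=zo, POLE=ra:
underlying: vod-ebpe-vu-ifo-bi
1. f -> v, k -> g, p -> b, s -> z, t -> d / V _ V: fires at position(s) 11: vodebpevuivobi
2. o -> e, u -> i / F C0 _: fires at position(s) 9, 12: vodebpeviivebi
surface: vodebpeviivebi

cell SUR=em, NUM=ib, VEL=ma, POLE=ra:
underlying: vod-ebpe-vu-kom
1. f -> v, k -> g, p -> b, s -> z, t -> d / V _ V: fires at position(s) 10: vodebpevugom
2. o -> e, u -> i / F C0 _: fires at position(s) 9: vodebpevigom
surface: vodebpevigom

cell SUR=em, NUM=lu, VEL=ma, POLE=ra:
underlying: vod-ebpe-vu-ifo-a
1. f -> v, k -> g, p -> b, s -> z, t -> d / V _ V: fires at position(s) 11: vodebpevuivoa
2. o -> e, u -> i / F C0 _: fires at position(s) 9, 12: vodebpeviivea
surface: vodebpeviivea

cell SUR=em, NUM=ak, VEL=zo, POLE=ol:
underlying: a-ebpe-vu-va-bi
1. f -> v, k -> g, p -> b, s -> z, t -> d / V _ V: no change
2. o -> e, u -> i / F C0 _: fires at position(s) 7: aebpevivabi
surface: aebpevivabi


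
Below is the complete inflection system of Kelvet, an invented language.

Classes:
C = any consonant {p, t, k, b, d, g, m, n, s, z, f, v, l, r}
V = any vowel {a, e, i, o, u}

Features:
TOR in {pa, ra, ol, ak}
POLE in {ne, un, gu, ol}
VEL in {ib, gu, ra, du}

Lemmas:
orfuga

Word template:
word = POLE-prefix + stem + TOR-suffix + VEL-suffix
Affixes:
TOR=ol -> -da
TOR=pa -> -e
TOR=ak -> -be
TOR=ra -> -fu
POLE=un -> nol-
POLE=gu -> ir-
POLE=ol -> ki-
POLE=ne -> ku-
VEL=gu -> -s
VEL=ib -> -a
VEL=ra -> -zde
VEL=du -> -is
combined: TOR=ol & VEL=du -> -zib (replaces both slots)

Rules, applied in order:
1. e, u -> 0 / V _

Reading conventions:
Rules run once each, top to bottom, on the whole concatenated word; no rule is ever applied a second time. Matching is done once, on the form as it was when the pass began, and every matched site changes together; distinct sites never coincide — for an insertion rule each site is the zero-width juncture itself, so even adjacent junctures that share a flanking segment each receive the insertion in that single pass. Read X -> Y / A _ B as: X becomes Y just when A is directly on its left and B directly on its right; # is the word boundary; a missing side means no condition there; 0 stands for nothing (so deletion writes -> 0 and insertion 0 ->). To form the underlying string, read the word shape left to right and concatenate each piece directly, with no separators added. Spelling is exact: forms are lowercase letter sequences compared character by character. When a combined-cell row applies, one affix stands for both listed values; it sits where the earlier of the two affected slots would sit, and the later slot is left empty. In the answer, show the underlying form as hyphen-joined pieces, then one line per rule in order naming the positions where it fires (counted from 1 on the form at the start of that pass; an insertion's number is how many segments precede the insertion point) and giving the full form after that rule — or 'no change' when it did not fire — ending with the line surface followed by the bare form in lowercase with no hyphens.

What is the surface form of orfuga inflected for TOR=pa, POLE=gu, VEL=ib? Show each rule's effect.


underlying: ir-orfuga-e-a
1. e, u -> 0 / V _: fires at position(s) 9: irorfugaa
surface: irorfugaa


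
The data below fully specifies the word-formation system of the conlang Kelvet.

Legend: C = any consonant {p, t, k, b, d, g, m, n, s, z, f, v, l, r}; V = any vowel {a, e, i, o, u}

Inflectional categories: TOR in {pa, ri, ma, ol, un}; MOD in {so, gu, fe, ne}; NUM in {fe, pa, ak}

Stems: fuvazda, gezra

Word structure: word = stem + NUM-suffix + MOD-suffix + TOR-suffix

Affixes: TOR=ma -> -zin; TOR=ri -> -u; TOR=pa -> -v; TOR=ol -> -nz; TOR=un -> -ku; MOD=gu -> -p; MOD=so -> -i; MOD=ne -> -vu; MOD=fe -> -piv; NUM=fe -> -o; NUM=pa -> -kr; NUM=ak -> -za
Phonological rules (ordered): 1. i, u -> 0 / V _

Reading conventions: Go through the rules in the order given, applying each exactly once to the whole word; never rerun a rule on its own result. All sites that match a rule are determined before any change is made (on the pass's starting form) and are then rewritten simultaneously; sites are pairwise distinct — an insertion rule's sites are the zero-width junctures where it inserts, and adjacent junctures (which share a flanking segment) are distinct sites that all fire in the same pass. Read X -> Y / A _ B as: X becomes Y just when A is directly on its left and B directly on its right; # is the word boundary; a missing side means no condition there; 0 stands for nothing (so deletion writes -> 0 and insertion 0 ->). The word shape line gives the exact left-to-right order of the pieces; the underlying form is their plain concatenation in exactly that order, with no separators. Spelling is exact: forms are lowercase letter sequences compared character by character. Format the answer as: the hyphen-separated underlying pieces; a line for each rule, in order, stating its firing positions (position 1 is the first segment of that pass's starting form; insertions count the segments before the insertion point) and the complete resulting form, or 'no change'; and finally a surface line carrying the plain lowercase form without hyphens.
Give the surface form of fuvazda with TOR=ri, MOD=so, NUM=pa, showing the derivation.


underlying: fuvazda-kr-i-u
1. i, u -> 0 / V _: fires at position(s) 11: fuvazdakri
surface: fuvazdakri


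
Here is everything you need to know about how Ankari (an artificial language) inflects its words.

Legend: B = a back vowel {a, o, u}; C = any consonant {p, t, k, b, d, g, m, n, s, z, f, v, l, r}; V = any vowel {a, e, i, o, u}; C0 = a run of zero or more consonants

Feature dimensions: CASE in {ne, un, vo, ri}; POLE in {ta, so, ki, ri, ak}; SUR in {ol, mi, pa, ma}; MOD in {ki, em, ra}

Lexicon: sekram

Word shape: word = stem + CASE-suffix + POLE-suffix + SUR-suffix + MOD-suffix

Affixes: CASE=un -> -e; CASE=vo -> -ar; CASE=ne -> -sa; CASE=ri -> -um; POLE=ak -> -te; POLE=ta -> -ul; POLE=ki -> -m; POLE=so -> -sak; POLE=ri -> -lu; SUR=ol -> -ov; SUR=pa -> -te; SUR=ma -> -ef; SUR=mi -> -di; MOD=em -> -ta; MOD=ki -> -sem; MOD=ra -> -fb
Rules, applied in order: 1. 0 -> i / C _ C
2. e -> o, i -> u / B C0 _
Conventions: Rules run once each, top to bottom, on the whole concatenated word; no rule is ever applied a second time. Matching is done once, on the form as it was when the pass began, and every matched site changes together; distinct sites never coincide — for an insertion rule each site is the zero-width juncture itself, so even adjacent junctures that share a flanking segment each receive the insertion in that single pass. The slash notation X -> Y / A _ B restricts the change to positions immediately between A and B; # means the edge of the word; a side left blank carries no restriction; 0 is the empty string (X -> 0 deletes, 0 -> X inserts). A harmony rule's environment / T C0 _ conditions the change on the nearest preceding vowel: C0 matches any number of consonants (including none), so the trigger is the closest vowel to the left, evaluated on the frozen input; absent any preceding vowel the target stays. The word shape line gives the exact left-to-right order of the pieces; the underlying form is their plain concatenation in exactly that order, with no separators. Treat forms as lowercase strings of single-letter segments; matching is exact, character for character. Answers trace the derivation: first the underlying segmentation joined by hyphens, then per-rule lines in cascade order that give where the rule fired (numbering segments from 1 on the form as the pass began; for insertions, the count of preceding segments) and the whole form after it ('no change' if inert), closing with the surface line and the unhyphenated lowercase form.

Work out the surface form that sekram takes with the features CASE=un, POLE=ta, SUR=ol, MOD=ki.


underlying: sekram-e-ul-ov-sem
1. 0 -> i / C _ C: inserts after position(s) 3, 11: sekirameulovisem
2. e -> o, i -> u / B C0 _: fires at position(s) 8, 13: sekiramoulovusem
surface: sekiramoulovusem
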